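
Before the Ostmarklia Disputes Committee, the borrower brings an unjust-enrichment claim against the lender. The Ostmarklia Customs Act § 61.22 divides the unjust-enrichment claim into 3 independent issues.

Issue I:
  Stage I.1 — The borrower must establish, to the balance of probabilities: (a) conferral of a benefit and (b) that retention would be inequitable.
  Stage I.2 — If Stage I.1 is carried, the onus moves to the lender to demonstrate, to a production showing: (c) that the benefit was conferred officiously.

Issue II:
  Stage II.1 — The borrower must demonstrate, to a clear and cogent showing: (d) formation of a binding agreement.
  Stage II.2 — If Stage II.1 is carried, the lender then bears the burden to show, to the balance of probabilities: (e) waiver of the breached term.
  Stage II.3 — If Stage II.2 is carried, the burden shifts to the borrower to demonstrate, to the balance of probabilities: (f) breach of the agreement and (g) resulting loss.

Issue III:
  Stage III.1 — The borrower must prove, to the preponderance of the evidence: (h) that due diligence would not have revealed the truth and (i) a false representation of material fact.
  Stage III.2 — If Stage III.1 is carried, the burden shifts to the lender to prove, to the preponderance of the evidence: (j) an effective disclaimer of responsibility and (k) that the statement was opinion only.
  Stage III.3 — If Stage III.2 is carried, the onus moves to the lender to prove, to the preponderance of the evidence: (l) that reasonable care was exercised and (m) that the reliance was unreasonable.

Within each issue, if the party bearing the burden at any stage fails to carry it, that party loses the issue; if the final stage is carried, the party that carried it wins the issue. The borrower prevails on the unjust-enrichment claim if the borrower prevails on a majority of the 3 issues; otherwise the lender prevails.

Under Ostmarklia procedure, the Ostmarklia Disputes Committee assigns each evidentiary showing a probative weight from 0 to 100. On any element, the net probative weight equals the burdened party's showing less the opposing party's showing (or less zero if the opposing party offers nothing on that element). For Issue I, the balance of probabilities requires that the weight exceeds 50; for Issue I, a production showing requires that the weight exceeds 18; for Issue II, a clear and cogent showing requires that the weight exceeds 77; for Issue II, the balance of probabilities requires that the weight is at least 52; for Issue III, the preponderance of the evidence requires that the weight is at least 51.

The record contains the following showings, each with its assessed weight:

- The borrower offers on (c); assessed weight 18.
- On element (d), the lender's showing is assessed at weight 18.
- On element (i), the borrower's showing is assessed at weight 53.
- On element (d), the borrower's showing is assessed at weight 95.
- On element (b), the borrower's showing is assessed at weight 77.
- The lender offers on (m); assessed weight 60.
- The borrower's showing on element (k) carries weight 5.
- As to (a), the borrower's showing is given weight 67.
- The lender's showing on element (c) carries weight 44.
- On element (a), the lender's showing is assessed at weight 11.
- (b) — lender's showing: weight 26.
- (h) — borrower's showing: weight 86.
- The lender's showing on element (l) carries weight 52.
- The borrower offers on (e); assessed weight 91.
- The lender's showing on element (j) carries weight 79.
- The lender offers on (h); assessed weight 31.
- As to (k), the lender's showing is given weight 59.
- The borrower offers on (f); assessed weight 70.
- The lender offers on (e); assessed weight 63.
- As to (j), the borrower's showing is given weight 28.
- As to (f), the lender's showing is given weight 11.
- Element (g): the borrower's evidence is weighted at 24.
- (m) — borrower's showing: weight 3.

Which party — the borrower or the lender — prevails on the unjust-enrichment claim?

— Issue I —
Stage I.1 (borrower, the balance of probabilities, weight exceeds 50): (a) net 67−11=56 > 50 — meets; (b) net 77−26=51 > 50 — meets.
  All elements met. The burden passes to the lender.
Stage I.2 (lender, a production showing, weight exceeds 18): (c) net 44−18=26 > 18 — meets.
  All elements met at the final stage.
All stages carried — the lender prevails on this issue.
— Issue II —
Stage II.1 (borrower, a clear and cogent showing, weight exceeds 77): (d) net 95−18=77 ≤ 77 — fails.
  Not every element is met, so the borrower fails to carry Stage II.1.
The analysis ends at Stage II.1; the lender prevails on this issue.
— Issue III —
Stage III.1 — burden on borrower; standard: the preponderance of the evidence (weight is at least 51).
    (h): 86 − 31 = 55 ≥ 51 [met]
    (i): 53 ≥ 51 [met]
  The borrower carries Stage III.1; the lender now bears the burden.
Stage III.2 — burden on lender; standard: the preponderance of the evidence (weight is at least 51).
    (j): 79 − 28 = 51 ≥ 51 [met]
    (k): 59 − 5 = 54 ≥ 51 [met]
  All elements met. The lender retains the burden for Stage III.3.
Stage III.3 — burden on lender; standard: the preponderance of the evidence (weight is at least 51).
    (l): 52 ≥ 51 [met]
    (m): 60 − 3 = 57 ≥ 51 [met]
  The lender carries the last stage.
With every stage satisfied, the lender prevails on this issue.
Per-issue: Issue I → lender; Issue II → lender; Issue III → lender. The borrower must prevail on a majority of issues; overall, the lender prevails.

lender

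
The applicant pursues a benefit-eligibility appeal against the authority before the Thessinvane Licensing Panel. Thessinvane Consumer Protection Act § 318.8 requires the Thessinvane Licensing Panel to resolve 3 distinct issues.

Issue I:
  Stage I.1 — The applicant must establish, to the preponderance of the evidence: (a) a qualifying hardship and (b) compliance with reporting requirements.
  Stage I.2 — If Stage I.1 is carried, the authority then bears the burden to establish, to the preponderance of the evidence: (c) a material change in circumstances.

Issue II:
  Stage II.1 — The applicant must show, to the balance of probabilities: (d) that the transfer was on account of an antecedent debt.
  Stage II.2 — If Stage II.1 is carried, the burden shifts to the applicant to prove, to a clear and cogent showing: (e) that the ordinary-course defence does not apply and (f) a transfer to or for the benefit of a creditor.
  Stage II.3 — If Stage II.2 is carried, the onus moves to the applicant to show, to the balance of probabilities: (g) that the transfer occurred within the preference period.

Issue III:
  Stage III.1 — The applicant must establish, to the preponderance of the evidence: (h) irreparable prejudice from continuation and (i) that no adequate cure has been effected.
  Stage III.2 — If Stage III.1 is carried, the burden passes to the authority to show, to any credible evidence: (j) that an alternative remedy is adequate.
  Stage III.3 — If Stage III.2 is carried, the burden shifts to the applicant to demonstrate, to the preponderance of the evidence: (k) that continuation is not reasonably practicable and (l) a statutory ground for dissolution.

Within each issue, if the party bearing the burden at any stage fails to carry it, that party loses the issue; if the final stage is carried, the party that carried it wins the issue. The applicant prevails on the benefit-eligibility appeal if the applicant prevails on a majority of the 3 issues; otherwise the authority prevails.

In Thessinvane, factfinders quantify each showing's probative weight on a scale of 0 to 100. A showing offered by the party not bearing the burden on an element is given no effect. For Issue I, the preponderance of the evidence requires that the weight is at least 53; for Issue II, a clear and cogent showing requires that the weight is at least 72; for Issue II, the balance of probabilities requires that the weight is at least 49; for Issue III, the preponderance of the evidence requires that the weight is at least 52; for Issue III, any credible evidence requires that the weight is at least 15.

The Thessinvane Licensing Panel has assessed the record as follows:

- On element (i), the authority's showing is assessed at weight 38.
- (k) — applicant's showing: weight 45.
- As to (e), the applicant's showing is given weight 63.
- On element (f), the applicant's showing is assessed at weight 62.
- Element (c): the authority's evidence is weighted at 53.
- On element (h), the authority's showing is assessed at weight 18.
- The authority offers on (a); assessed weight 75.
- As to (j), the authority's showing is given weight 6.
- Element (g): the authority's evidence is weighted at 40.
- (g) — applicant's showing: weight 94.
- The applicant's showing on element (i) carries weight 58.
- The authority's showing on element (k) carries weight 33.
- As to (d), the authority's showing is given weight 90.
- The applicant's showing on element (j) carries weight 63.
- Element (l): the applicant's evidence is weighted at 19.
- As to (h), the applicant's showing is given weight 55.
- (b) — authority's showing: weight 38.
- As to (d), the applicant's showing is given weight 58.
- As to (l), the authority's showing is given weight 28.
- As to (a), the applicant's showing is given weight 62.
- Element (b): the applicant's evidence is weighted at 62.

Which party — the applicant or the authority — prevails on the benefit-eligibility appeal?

— Issue I —
Stage I.1 (applicant, the preponderance of the evidence, weight is at least 53): (a) 62 (authority's 75 disregarded) ≥ 53 — meets; (b) 62 (authority's 38 disregarded) ≥ 53 — meets.
  All elements met. The burden passes to the authority.
Stage I.2 (authority, the preponderance of the evidence, weight is at least 53): (c) 53 ≥ 53 — meets.
  All elements met at the final stage.
With every stage satisfied, the authority prevails on this issue.
— Issue II —
Stage II.1 (applicant, the balance of probabilities, weight is at least 49): (d) 58 (authority's 90 disregarded) ≥ 49 — meets.
  Stage II.1 carried; the burden remains with the applicant.
Stage II.2 (applicant, a clear and cogent showing, weight is at least 72): (e) 63 < 72 — fails; (f) 62 < 72 — fails.
  Stage II.2 not carried; the applicant fails its burden.
The analysis ends at Stage II.2; the authority prevails on this issue.
— Issue III —
Stage III.1 — burden on applicant; standard: the preponderance of the evidence (weight is at least 52).
    (h): 55 (authority's 18 disregarded) ≥ 52 [met]
    (i): 58 (authority's 38 disregarded) ≥ 52 [met]
  All elements met. The burden passes to the authority.
Stage III.2 — burden on authority; standard: any credible evidence (weight is at least 15).
    (j): 6 (applicant's 63 disregarded) < 15 [not met]
  Not every element is met, so the authority fails to carry Stage III.2.
The applicant prevails on this issue.
Per-issue: Issue I → authority; Issue II → authority; Issue III → applicant. The applicant must prevail on a majority of issues; overall, the authority prevails.

authority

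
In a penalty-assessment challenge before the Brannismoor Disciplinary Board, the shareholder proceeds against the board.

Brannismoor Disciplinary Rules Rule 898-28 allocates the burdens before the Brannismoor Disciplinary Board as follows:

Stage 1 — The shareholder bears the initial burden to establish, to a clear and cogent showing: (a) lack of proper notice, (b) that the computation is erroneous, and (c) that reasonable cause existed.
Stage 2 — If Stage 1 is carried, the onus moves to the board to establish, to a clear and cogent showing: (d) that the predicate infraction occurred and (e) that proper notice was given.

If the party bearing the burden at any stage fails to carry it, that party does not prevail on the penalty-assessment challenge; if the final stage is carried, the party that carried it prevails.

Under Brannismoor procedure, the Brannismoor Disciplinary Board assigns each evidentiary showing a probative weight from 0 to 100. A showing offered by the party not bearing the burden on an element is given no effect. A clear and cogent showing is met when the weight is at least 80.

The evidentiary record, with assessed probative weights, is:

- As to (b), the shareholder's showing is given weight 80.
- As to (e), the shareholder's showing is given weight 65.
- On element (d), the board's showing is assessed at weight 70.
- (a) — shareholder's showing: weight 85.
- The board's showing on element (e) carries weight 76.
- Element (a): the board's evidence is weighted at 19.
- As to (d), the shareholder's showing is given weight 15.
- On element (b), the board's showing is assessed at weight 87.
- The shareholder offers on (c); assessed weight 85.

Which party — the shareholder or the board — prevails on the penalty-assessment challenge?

Stage 1 (shareholder, a clear and cogent showing, weight is at least 80): (a) 85 (board's 19 disregarded) ≥ 80 — meets; (b) 80 (board's 87 disregarded) ≥ 80 — meets; (c) 85 ≥ 80 — meets.
  All elements met. The burden passes to the board.
Stage 2 (board, a clear and cogent showing, weight is at least 80): (d) 70 (shareholder's 15 disregarded) < 80 — fails; (e) 76 (shareholder's 65 disregarded) < 80 — fails.
  Stage 2 not carried; the board fails its burden.
The analysis ends at Stage 2; the shareholder prevails.

shareholder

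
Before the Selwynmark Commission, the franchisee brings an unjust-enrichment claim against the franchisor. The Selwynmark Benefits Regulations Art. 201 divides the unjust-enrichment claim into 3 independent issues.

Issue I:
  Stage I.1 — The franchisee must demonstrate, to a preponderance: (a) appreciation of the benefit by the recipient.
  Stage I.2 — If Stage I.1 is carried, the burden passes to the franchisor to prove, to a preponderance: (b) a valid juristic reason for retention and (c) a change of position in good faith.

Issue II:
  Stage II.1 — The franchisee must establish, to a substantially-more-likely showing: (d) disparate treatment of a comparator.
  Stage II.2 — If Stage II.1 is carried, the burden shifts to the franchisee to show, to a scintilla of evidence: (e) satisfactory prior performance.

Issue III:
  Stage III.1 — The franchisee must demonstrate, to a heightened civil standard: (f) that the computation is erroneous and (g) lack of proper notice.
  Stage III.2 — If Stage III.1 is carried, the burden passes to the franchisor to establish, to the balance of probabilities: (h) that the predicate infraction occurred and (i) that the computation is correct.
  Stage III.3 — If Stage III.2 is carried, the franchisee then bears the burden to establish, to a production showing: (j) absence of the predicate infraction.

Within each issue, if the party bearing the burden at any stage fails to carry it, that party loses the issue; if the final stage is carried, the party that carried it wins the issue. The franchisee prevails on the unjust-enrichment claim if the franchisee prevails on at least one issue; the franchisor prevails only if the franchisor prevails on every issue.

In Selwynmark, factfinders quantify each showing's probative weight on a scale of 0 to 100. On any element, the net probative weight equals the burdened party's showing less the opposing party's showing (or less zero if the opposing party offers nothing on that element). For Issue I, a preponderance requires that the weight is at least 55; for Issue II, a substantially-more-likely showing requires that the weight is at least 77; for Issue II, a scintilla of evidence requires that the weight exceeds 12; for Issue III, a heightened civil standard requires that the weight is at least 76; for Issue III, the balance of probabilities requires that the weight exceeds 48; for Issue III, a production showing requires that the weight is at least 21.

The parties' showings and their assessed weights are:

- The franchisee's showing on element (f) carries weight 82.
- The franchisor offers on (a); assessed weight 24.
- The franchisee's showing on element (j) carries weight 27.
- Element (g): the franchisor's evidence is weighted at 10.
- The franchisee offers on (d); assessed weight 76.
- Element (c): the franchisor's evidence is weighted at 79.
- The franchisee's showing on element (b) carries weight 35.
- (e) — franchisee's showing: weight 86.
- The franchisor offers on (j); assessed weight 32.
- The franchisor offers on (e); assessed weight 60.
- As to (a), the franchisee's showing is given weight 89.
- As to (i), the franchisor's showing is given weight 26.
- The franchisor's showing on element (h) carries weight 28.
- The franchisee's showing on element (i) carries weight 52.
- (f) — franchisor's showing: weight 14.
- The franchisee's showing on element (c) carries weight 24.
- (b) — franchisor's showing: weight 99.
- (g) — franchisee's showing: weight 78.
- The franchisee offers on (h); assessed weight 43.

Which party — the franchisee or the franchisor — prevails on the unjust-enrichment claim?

franchisor

— Issue I —
Stage I.1 — burden on franchisee; standard: a preponderance (weight is at least 55).
    (a): 89 − 24 = 65 ≥ 55 [met]
  Stage I.1 is satisfied; the onus moves to the franchisor.
Stage I.2 — burden on franchisor; standard: a preponderance (weight is at least 55).
    (b): 99 − 35 = 64 ≥ 55 [met]
    (c): 79 − 24 = 55 ≥ 55 [met]
  The franchisor carries the last stage.
With every stage satisfied, the franchisor prevails on this issue.
— Issue II —
Stage II.1 — burden on franchisee; standard: a substantially-more-likely showing (weight is at least 77).
    (d): 76 < 77 [not met]
  Stage II.1 not carried; the franchisee fails its burden.
The analysis ends at Stage II.1; the franchisor prevails on this issue.
— Issue III —
Stage III.1 — burden on franchisee; standard: a heightened civil standard (weight is at least 76).
    (f): 82 − 14 = 68 < 76 [not met]
    (g): 78 − 10 = 68 < 76 [not met]
  Stage III.1 not carried; the franchisee fails its burden.
The franchisor prevails on this issue.
Per-issue: Issue I → franchisor; Issue II → franchisor; Issue III → franchisor. The franchisee must prevail on at least one issue; overall, the franchisor prevails.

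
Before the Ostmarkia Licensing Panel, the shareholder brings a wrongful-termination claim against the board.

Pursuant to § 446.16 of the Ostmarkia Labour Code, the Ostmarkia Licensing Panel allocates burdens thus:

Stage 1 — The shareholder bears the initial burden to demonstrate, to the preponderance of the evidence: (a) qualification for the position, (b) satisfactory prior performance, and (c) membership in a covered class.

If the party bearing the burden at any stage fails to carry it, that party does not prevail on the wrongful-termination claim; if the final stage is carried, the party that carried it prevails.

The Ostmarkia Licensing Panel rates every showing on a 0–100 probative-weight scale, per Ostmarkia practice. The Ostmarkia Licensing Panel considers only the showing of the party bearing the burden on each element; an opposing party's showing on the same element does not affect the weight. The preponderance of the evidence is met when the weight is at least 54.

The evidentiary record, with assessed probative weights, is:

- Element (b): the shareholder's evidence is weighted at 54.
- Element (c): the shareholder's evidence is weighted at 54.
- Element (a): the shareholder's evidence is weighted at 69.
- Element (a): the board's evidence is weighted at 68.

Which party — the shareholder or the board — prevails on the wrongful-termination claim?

shareholder

At Stage 1 the shareholder must meet the preponderance of the evidence (weight is at least 54): on (a) the weight is 69 (the board's 68 is given no effect), which does reach 54, so (a) meets the standard; on (b) the weight is 54, ≥ 54, so (b) meets the standard; on (c) the weight is 54, which does reach 54, so (c) meets the standard.
  All elements met at the final stage.
All stages carried — the shareholder prevails.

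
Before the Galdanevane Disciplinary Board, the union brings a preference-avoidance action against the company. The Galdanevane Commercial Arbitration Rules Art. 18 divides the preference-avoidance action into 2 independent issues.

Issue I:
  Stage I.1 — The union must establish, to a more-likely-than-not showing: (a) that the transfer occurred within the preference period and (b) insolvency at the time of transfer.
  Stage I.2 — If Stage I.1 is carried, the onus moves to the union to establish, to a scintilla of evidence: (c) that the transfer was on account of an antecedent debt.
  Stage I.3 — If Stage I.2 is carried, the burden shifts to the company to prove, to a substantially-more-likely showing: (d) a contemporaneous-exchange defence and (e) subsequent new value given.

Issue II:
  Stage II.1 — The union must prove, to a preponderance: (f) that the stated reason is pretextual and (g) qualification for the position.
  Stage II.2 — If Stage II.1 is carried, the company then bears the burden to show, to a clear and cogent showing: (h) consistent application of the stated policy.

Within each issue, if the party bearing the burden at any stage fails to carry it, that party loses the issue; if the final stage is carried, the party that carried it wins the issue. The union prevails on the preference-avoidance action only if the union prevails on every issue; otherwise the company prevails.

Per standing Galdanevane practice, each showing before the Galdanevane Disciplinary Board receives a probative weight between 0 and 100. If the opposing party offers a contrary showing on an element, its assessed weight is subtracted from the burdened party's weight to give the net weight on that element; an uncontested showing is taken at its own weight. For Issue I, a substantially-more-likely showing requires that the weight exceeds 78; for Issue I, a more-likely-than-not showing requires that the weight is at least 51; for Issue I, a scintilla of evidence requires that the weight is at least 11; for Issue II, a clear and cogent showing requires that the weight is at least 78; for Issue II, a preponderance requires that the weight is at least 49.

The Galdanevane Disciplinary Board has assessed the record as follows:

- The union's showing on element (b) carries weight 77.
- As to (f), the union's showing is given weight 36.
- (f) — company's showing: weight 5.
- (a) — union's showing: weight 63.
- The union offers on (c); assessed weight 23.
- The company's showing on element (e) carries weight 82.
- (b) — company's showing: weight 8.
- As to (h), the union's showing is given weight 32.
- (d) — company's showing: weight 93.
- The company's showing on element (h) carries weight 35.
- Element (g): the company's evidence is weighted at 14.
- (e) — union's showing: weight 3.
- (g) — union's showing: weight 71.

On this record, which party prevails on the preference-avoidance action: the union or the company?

— Issue I —
Stage I.1 — burden on union; standard: a more-likely-than-not showing (weight is at least 51).
    (a): 63 ≥ 51 [met]
    (b): 77 − 8 = 69 ≥ 51 [met]
  All elements met. The union retains the burden for Stage I.2.
Stage I.2 — burden on union; standard: a scintilla of evidence (weight is at least 11).
    (c): 23 ≥ 11 [met]
  All elements met. The burden passes to the company.
Stage I.3 — burden on company; standard: a substantially-more-likely showing (weight exceeds 78).
    (d): 93 > 78 [met]
    (e): 82 − 3 = 79 > 78 [met]
  Stage I.3 carried; the final stage is satisfied.
All stages carried — the company prevails on this issue.
— Issue II —
At Stage II.1 the union must meet a preponderance (weight is at least 49): on (f) the weight is 36 less the opposing 5 gives net 31, which does not reach 49, so (f) does not meet the standard; on (g) the weight is 71 less the opposing 14 gives net 57, which does reach 49, so (g) meets the standard.
  The union does not carry Stage II.1.
So the company prevails on this issue.
Per-issue: Issue I → company; Issue II → company. The union must prevail on every issue; overall, the company prevails.

company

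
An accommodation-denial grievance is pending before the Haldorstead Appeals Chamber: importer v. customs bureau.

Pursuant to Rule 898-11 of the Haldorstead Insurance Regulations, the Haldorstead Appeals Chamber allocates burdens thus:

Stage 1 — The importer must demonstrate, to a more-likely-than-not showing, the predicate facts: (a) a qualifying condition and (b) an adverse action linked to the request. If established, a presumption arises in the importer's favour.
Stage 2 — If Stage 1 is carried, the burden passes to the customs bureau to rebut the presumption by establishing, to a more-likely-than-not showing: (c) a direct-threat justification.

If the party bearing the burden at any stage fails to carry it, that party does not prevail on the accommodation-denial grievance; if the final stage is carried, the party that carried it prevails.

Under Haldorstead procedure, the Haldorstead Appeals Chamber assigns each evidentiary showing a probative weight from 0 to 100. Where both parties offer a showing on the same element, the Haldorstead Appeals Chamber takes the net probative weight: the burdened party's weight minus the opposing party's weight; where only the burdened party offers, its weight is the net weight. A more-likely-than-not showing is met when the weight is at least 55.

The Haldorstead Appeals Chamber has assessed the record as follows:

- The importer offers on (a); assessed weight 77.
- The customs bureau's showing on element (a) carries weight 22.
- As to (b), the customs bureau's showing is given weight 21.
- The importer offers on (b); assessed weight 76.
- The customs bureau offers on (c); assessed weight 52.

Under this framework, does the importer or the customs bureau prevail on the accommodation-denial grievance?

importer

At Stage 1 the importer must meet a more-likely-than-not showing (weight is at least 55): on (a) the weight is 77 less the opposing 22 gives net 55, ≥ 55, so (a) meets the standard; on (b) the weight is 76 less the opposing 21 gives net 55, ≥ 55, so (b) meets the standard.
  Stage 1 is satisfied; the onus moves to the customs bureau.
At Stage 2 the customs bureau must meet a more-likely-than-not showing (weight is at least 55): on (c) the weight is 52, which does not reach 55, so (c) does not meet the standard.
  The customs bureau does not carry Stage 2.
The importer prevails.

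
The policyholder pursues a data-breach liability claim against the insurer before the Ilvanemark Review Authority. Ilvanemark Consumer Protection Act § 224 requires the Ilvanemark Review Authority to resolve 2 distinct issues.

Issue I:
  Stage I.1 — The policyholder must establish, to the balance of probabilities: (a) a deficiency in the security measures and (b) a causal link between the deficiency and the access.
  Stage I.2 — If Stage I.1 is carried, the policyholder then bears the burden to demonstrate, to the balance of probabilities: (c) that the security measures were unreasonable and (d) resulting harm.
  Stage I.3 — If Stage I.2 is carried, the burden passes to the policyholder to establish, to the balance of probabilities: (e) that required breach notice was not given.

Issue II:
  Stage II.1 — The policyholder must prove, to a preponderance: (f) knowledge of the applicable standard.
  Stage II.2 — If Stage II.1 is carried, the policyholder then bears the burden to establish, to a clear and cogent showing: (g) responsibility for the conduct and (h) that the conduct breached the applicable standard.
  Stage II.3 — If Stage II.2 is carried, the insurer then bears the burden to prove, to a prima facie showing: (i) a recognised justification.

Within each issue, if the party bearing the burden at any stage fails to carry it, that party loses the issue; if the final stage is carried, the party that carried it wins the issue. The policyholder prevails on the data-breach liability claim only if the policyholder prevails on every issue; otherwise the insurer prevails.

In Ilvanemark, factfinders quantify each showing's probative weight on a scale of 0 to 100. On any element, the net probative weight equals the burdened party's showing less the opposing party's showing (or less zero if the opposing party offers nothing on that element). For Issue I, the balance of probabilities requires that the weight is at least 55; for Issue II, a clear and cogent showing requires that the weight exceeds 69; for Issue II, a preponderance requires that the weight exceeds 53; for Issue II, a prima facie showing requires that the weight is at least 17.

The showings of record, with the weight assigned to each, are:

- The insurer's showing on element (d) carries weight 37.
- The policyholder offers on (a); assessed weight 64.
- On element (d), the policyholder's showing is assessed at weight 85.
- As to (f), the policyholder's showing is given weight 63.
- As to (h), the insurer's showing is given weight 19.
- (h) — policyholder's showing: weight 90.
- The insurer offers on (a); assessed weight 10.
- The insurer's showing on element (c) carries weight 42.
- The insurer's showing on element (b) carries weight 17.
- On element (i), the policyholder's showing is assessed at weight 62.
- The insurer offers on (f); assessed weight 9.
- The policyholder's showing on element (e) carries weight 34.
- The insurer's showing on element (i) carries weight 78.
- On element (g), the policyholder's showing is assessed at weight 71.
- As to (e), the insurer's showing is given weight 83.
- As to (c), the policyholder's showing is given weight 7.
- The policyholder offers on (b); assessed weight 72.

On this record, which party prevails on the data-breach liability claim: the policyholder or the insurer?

insurer

— Issue I —
Stage I.1 — burden on policyholder; standard: the balance of probabilities (weight is at least 55).
    (a): 64 − 10 = 54 < 55 [not met]
    (b): 72 − 17 = 55 ≥ 55 [met]
  Stage I.1 not carried; the policyholder fails its burden.
So the insurer prevails on this issue.
— Issue II —
Stage II.1 (policyholder, a preponderance, weight exceeds 53): (f) net 63−9=54 > 53 — meets.
  Stage II.1 is satisfied; the policyholder continues to bear the burden.
Stage II.2 (policyholder, a clear and cogent showing, weight exceeds 69): (g) 71 > 69 — meets; (h) net 90−19=71 > 69 — meets.
  All elements met. The burden passes to the insurer.
Stage II.3 (insurer, a prima facie showing, weight is at least 17): (i) net 78−62=16 < 17 — fails.
  The insurer does not carry Stage II.3.
The policyholder prevails on this issue.
Per-issue: Issue I → insurer; Issue II → policyholder. The policyholder must prevail on every issue; overall, the insurer prevails.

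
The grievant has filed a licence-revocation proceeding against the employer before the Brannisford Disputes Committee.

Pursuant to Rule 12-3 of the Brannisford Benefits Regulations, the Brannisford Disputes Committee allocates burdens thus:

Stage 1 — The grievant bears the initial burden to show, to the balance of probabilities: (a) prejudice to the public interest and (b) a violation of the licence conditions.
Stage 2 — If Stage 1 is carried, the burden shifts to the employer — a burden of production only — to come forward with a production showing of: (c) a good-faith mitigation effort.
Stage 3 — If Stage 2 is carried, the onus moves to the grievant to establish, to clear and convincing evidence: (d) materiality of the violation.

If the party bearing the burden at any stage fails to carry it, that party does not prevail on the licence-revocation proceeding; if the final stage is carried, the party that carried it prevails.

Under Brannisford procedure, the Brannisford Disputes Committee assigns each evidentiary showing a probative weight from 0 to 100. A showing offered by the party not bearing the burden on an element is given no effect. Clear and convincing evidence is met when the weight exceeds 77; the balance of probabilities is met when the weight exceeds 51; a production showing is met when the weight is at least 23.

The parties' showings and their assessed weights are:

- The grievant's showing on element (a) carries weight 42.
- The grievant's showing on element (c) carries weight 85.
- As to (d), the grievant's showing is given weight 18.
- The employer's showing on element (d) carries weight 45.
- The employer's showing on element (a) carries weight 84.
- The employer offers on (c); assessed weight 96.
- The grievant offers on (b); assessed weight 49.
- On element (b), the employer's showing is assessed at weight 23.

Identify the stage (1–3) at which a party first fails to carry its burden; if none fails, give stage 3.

At Stage 1 the grievant must meet the balance of probabilities (weight exceeds 51): on (a) the weight is 42 (the employer's 84 is given no effect), ≤ 51, so (a) does not meet the standard; on (b) the weight is 49 (the employer's 23 is given no effect), which does not exceed 51, so (b) does not meet the standard.
  The grievant does not carry Stage 1.
The analysis ends at Stage 1; the employer prevails.

stage 1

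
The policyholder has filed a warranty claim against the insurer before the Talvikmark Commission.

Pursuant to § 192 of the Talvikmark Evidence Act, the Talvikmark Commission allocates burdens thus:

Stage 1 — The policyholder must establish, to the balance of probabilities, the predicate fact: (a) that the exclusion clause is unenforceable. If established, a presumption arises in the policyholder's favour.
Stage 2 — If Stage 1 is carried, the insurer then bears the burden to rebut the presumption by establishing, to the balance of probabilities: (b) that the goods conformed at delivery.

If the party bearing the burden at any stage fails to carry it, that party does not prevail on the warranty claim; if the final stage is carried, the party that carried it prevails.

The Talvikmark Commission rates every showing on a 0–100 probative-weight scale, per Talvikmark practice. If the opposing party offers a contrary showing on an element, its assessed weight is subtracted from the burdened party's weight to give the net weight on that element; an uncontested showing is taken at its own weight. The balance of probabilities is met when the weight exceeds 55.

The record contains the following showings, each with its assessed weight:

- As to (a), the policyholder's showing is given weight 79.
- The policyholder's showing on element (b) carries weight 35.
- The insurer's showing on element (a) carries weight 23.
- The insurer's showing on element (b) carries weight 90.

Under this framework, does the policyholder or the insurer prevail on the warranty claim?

policyholder

Stage 1 (policyholder, the balance of probabilities, weight exceeds 55): (a) net 79−23=56 > 55 — meets.
  The policyholder carries Stage 1; the insurer now bears the burden.
Stage 2 (insurer, the balance of probabilities, weight exceeds 55): (b) net 90−35=55 ≤ 55 — fails.
  Not every element is met, so the insurer fails to carry Stage 2.
The analysis ends at Stage 2; the policyholder prevails.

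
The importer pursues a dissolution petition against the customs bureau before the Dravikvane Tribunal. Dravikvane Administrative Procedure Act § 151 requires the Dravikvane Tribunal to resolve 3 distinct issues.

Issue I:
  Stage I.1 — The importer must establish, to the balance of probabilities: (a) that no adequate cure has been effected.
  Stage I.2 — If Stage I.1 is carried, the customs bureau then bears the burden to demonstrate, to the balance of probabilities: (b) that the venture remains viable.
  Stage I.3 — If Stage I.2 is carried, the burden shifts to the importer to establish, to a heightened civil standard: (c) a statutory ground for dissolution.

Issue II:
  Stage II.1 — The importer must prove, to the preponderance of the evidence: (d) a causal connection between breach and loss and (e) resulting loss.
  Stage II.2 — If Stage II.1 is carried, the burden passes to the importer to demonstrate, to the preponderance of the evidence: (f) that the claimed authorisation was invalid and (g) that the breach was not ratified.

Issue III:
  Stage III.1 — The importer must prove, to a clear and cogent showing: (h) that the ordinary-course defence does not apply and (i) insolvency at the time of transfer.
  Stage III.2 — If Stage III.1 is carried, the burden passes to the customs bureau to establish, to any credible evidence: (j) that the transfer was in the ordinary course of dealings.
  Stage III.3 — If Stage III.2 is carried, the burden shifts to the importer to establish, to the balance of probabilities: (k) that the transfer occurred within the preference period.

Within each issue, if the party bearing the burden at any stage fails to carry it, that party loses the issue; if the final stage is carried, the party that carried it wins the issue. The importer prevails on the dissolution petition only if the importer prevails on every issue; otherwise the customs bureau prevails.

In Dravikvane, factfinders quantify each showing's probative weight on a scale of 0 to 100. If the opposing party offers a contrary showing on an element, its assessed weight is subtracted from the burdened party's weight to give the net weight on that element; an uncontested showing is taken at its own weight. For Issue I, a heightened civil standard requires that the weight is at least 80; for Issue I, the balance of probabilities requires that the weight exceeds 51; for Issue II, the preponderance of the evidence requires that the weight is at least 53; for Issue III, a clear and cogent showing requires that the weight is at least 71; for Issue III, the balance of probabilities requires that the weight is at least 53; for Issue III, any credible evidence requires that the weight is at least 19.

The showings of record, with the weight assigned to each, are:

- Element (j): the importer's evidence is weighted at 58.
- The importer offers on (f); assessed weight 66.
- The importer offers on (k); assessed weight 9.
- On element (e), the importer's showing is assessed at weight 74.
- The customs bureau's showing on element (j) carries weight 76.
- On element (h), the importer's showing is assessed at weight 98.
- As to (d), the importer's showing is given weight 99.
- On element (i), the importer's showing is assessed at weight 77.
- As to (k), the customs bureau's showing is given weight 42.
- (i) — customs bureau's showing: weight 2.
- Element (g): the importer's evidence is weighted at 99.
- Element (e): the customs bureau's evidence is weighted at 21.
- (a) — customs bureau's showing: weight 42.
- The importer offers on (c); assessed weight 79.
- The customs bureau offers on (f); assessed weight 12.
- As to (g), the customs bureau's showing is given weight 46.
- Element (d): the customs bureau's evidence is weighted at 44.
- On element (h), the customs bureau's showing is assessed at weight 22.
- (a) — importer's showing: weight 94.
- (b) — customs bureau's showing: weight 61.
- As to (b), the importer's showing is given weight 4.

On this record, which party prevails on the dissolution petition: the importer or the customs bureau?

customs bureau

— Issue I —
At Stage I.1 the importer must meet the balance of probabilities (weight exceeds 51): on (a) the weight is 94 less the opposing 42 gives net 52, which does exceed 51, so (a) meets the standard.
  Stage I.1 is satisfied; the onus moves to the customs bureau.
At Stage I.2 the customs bureau must meet the balance of probabilities (weight exceeds 51): on (b) the weight is 61 less the opposing 4 gives net 57, > 51, so (b) meets the standard.
  The customs bureau carries Stage I.2; the importer now bears the burden.
At Stage I.3 the importer must meet a heightened civil standard (weight is at least 80): on (c) the weight is 79, which does not reach 80, so (c) does not meet the standard.
  Stage I.3 not carried; the importer fails its burden.
The analysis ends at Stage I.3; the customs bureau prevails on this issue.
— Issue II —
At Stage II.1 the importer must meet the preponderance of the evidence (weight is at least 53): on (d) the weight is 99 less the opposing 44 gives net 55, which does reach 53, so (d) meets the standard; on (e) the weight is 74 less the opposing 21 gives net 53, ≥ 53, so (e) meets the standard.
  All elements met. The importer retains the burden for Stage II.2.
At Stage II.2 the importer must meet the preponderance of the evidence (weight is at least 53): on (f) the weight is 66 less the opposing 12 gives net 54, ≥ 53, so (f) meets the standard; on (g) the weight is 99 less the opposing 46 gives net 53, which does reach 53, so (g) meets the standard.
  All elements met at the final stage.
With every stage satisfied, the importer prevails on this issue.
— Issue III —
At Stage III.1 the importer must meet a clear and cogent showing (weight is at least 71): on (h) the weight is 98 less the opposing 22 gives net 76, which does reach 71, so (h) meets the standard; on (i) the weight is 77 less the opposing 2 gives net 75, which does reach 71, so (i) meets the standard.
  Stage III.1 carried; the burden shifts to the customs bureau.
At Stage III.2 the customs bureau must meet any credible evidence (weight is at least 19): on (j) the weight is 76 less the opposing 58 gives net 18, < 19, so (j) does not meet the standard.
  Not every element is met, so the customs bureau fails to carry Stage III.2.
The importer prevails on this issue.
Per-issue: Issue I → customs bureau; Issue II → importer; Issue III → importer. The importer must prevail on every issue; overall, the customs bureau prevails.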